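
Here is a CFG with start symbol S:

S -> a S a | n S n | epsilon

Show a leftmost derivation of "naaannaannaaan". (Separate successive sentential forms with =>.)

S => nSn   [S -> n S n]
nSn => naSan   [S -> a S a]
naSan => naaSaan   [S -> a S a]
naaSaan => naaaSaaan   [S -> a S a]
naaaSaaan => naaanSnaaan   [S -> n S n]
naaanSnaaan => naaannSnnaaan   [S -> n S n]
naaannSnnaaan => naaannaSannaaan   [S -> a S a]
naaannaSannaaan => naaannaannaaan   [S -> epsilon]

S => nSn => naSan => naaSaan => naaaSaaan => naaanSnaaan => naaannSnnaaan => naaannaSannaaan => naaannaannaaan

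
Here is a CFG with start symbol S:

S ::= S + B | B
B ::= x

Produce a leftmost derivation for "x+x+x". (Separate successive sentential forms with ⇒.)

S ⇒ S+B ⇒ S+B+B ⇒ B+B+B ⇒ x+B+B ⇒ x+x+B ⇒ x+x+x

S ⇒ S+B   [S ::= S + B]
S+B ⇒ S+B+B   [S ::= S + B]
S+B+B ⇒ B+B+B   [S ::= B]
B+B+B ⇒ x+B+B   [B ::= x]
x+B+B ⇒ x+x+B   [B ::= x]
x+x+B ⇒ x+x+x   [B ::= x]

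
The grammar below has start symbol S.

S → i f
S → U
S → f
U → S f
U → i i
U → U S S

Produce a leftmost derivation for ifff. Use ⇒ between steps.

S⇒U⇒Sf⇒Uf⇒Sff⇒ifff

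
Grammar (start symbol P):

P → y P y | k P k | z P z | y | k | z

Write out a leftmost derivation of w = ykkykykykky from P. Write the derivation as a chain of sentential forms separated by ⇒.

P ⇒ yPy ⇒ ykPky ⇒ ykkPkky ⇒ ykkyPykky ⇒ ykkykPkykky ⇒ ykkykykykky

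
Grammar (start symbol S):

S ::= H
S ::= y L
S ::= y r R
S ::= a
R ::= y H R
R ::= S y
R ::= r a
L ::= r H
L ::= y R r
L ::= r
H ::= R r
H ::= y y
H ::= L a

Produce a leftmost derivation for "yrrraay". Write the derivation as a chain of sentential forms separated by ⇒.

S ⇒ yrR   [S ::= y r R]
yrR ⇒ yrSy   [R ::= S y]
yrSy ⇒ yrHy   [S ::= H]
yrHy ⇒ yrLay   [H ::= L a]
yrLay ⇒ yrrHay   [L ::= r H]
yrrHay ⇒ yrrLaay   [H ::= L a]
yrrLaay ⇒ yrrraay   [L ::= r]

S ⇒ yrR ⇒ yrSy ⇒ yrHy ⇒ yrLay ⇒ yrrHay ⇒ yrrLaay ⇒ yrrraay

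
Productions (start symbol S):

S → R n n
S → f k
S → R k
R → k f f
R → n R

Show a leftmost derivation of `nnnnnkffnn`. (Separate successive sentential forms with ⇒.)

S ⇒ Rnn   [S → R n n]
Rnn ⇒ nRnn   [R → n R]
nRnn ⇒ nnRnn   [R → n R]
nnRnn ⇒ nnnRnn   [R → n R]
nnnRnn ⇒ nnnnRnn   [R → n R]
nnnnRnn ⇒ nnnnnRnn   [R → n R]
nnnnnRnn ⇒ nnnnnkffnn   [R → k f f]

S ⇒ Rnn ⇒ nRnn ⇒ nnRnn ⇒ nnnRnn ⇒ nnnnRnn ⇒ nnnnnRnn ⇒ nnnnnkffnn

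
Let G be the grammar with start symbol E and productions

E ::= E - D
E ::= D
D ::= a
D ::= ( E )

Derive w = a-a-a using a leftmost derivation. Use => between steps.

E => E-D => E-D-D => D-D-D => a-D-D => a-a-D => a-a-a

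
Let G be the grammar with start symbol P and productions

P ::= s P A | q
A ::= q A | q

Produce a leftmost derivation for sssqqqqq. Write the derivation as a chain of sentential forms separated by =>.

P=>sPA=>ssPAA=>sssPAAA=>sssqAAA=>sssqqAAA=>sssqqqAA=>sssqqqqA=>sssqqqqq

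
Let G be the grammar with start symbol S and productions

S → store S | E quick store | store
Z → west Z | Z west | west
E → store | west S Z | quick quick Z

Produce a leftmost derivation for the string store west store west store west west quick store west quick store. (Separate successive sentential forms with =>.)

S => store S => store E quick store => store west S Z quick store => store west store S Z quick store => store west store E quick store Z quick store => store west store west S Z quick store Z quick store => store west store west store Z quick store Z quick store => store west store west store west Z quick store Z quick store => store west store west store west west quick store Z quick store => store west store west store west west quick store west quick store

S => store S   [S → store S]
store S => store E quick store   [S → E quick store]
store E quick store => store west S Z quick store   [E → west S Z]
store west S Z quick store => store west store S Z quick store   [S → store S]
store west store S Z quick store => store west store E quick store Z quick store   [S → E quick store]
store west store E quick store Z quick store => store west store west S Z quick store Z quick store   [E → west S Z]
store west store west S Z quick store Z quick store => store west store west store Z quick store Z quick store   [S → store]
store west store west store Z quick store Z quick store => store west store west store west Z quick store Z quick store   [Z → west Z]
store west store west store west Z quick store Z quick store => store west store west store west west quick store Z quick store   [Z → west]
store west store west store west west quick store Z quick store => store west store west store west west quick store west quick store   [Z → west]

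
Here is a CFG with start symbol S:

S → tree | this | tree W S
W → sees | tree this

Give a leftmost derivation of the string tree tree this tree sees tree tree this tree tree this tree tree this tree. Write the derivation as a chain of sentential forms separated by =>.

S => tree W S   [S → tree W S]
tree W S => tree tree this S   [W → tree this]
tree tree this S => tree tree this tree W S   [S → tree W S]
tree tree this tree W S => tree tree this tree sees S   [W → sees]
tree tree this tree sees S => tree tree this tree sees tree W S   [S → tree W S]
tree tree this tree sees tree W S => tree tree this tree sees tree tree this S   [W → tree this]
tree tree this tree sees tree tree this S => tree tree this tree sees tree tree this tree W S   [S → tree W S]
tree tree this tree sees tree tree this tree W S => tree tree this tree sees tree tree this tree tree this S   [W → tree this]
tree tree this tree sees tree tree this tree tree this S => tree tree this tree sees tree tree this tree tree this tree W S   [S → tree W S]
tree tree this tree sees tree tree this tree tree this tree W S => tree tree this tree sees tree tree this tree tree this tree tree this S   [W → tree this]
tree tree this tree sees tree tree this tree tree this tree tree this S => tree tree this tree sees tree tree this tree tree this tree tree this tree   [S → tree]

S => tree W S => tree tree this S => tree tree this tree W S => tree tree this tree sees S => tree tree this tree sees tree W S => tree tree this tree sees tree tree this S => tree tree this tree sees tree tree this tree W S => tree tree this tree sees tree tree this tree tree this S => tree tree this tree sees tree tree this tree tree this tree W S => tree tree this tree sees tree tree this tree tree this tree tree this S => tree tree this tree sees tree tree this tree tree this tree tree this tree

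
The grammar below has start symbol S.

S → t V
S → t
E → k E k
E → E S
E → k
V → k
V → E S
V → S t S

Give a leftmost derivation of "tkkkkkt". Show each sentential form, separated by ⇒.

S⇒tV⇒tES⇒tkEkS⇒tkkEkkS⇒tkkkkkS⇒tkkkkkt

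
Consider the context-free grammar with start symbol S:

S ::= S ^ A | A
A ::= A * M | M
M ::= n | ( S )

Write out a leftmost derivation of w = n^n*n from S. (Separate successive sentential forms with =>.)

S => S^A   [S ::= S ^ A]
S^A => A^A   [S ::= A]
A^A => M^A   [A ::= M]
M^A => n^A   [M ::= n]
n^A => n^A*M   [A ::= A * M]
n^A*M => n^M*M   [A ::= M]
n^M*M => n^n*M   [M ::= n]
n^n*M => n^n*n   [M ::= n]

S => S^A => A^A => M^A => n^A => n^A*M => n^M*M => n^n*M => n^n*n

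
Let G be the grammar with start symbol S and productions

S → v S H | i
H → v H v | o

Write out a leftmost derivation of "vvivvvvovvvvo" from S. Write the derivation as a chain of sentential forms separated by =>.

S => vSH   [S → v S H]
vSH => vvSHH   [S → v S H]
vvSHH => vviHH   [S → i]
vviHH => vvivHvH   [H → v H v]
vvivHvH => vvivvHvvH   [H → v H v]
vvivvHvvH => vvivvvHvvvH   [H → v H v]
vvivvvHvvvH => vvivvvvHvvvvH   [H → v H v]
vvivvvvHvvvvH => vvivvvvovvvvH   [H → o]
vvivvvvovvvvH => vvivvvvovvvvo   [H → o]

S=>vSH=>vvSHH=>vviHH=>vvivHvH=>vvivvHvvH=>vvivvvHvvvH=>vvivvvvHvvvvH=>vvivvvvovvvvH=>vvivvvvovvvvo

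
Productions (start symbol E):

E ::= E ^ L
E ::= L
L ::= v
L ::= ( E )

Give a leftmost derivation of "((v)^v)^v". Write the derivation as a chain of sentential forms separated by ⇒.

E ⇒ E^L ⇒ L^L ⇒ (E)^L ⇒ (E^L)^L ⇒ (L^L)^L ⇒ ((E)^L)^L ⇒ ((L)^L)^L ⇒ ((v)^L)^L ⇒ ((v)^v)^L ⇒ ((v)^v)^v

E ⇒ E^L   [E ::= E ^ L]
E^L ⇒ L^L   [E ::= L]
L^L ⇒ (E)^L   [L ::= ( E )]
(E)^L ⇒ (E^L)^L   [E ::= E ^ L]
(E^L)^L ⇒ (L^L)^L   [E ::= L]
(L^L)^L ⇒ ((E)^L)^L   [L ::= ( E )]
((E)^L)^L ⇒ ((L)^L)^L   [E ::= L]
((L)^L)^L ⇒ ((v)^L)^L   [L ::= v]
((v)^L)^L ⇒ ((v)^v)^L   [L ::= v]
((v)^v)^L ⇒ ((v)^v)^v   [L ::= v]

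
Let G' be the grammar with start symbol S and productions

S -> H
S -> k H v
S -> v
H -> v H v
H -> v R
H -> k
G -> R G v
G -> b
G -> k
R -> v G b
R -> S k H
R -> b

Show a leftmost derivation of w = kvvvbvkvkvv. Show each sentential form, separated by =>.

S=>kHv=>kvRv=>kvSkHv=>kvHkHv=>kvvHvkHv=>kvvvRvkHv=>kvvvbvkHv=>kvvvbvkvHvv=>kvvvbvkvkvv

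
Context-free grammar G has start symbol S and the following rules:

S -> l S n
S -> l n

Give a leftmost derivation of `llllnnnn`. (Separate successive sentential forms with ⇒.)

S⇒lSn⇒llSnn⇒lllSnnn⇒llllnnnn

S ⇒ lSn   [S -> l S n]
lSn ⇒ llSnn   [S -> l S n]
llSnn ⇒ lllSnnn   [S -> l S n]
lllSnnn ⇒ llllnnnn   [S -> l n]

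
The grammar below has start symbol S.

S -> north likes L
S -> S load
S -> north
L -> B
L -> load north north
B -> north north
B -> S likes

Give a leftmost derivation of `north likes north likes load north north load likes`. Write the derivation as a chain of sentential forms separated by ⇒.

S ⇒ north likes L ⇒ north likes B ⇒ north likes S likes ⇒ north likes S load likes ⇒ north likes north likes L load likes ⇒ north likes north likes load north north load likes

S ⇒ north likes L   [S -> north likes L]
north likes L ⇒ north likes B   [L -> B]
north likes B ⇒ north likes S likes   [B -> S likes]
north likes S likes ⇒ north likes S load likes   [S -> S load]
north likes S load likes ⇒ north likes north likes L load likes   [S -> north likes L]
north likes north likes L load likes ⇒ north likes north likes load north north load likes   [L -> load north north]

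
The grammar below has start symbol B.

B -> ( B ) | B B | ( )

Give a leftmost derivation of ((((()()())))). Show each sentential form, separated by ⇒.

B ⇒ (B) ⇒ ((B)) ⇒ (((B))) ⇒ ((((B)))) ⇒ ((((BB)))) ⇒ ((((BBB)))) ⇒ ((((()BB)))) ⇒ ((((()()B)))) ⇒ ((((()()()))))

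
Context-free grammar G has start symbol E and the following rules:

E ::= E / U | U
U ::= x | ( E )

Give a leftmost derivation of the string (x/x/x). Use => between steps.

E=>U=>(E)=>(E/U)=>(E/U/U)=>(U/U/U)=>(x/U/U)=>(x/x/U)=>(x/x/x)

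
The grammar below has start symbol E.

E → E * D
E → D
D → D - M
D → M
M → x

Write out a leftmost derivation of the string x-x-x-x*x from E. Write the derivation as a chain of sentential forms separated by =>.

E => E*D => D*D => D-M*D => D-M-M*D => D-M-M-M*D => M-M-M-M*D => x-M-M-M*D => x-x-M-M*D => x-x-x-M*D => x-x-x-x*D => x-x-x-x*M => x-x-x-x*x

E => E*D   [E → E * D]
E*D => D*D   [E → D]
D*D => D-M*D   [D → D - M]
D-M*D => D-M-M*D   [D → D - M]
D-M-M*D => D-M-M-M*D   [D → D - M]
D-M-M-M*D => M-M-M-M*D   [D → M]
M-M-M-M*D => x-M-M-M*D   [M → x]
x-M-M-M*D => x-x-M-M*D   [M → x]
x-x-M-M*D => x-x-x-M*D   [M → x]
x-x-x-M*D => x-x-x-x*D   [M → x]
x-x-x-x*D => x-x-x-x*M   [D → M]
x-x-x-x*M => x-x-x-x*x   [M → x]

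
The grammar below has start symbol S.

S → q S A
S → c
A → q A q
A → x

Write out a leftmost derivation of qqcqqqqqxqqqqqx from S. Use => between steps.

S => qSA => qqSAA => qqcAA => qqcqAqA => qqcqqAqqA => qqcqqqAqqqA => qqcqqqqAqqqqA => qqcqqqqqAqqqqqA => qqcqqqqqxqqqqqA => qqcqqqqqxqqqqqx

S => qSA   [S → q S A]
qSA => qqSAA   [S → q S A]
qqSAA => qqcAA   [S → c]
qqcAA => qqcqAqA   [A → q A q]
qqcqAqA => qqcqqAqqA   [A → q A q]
qqcqqAqqA => qqcqqqAqqqA   [A → q A q]
qqcqqqAqqqA => qqcqqqqAqqqqA   [A → q A q]
qqcqqqqAqqqqA => qqcqqqqqAqqqqqA   [A → q A q]
qqcqqqqqAqqqqqA => qqcqqqqqxqqqqqA   [A → x]
qqcqqqqqxqqqqqA => qqcqqqqqxqqqqqx   [A → x]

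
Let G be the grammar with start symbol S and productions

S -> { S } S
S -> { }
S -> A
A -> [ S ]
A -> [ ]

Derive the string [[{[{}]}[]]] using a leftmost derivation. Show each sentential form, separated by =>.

S=>A=>[S]=>[A]=>[[S]]=>[[{S}S]]=>[[{A}S]]=>[[{[S]}S]]=>[[{[{}]}S]]=>[[{[{}]}A]]=>[[{[{}]}[]]]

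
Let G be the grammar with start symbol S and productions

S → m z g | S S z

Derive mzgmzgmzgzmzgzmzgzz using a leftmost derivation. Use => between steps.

S => SSz   [S → S S z]
SSz => mzgSz   [S → m z g]
mzgSz => mzgSSzz   [S → S S z]
mzgSSzz => mzgSSzSzz   [S → S S z]
mzgSSzSzz => mzgSSzSzSzz   [S → S S z]
mzgSSzSzSzz => mzgmzgSzSzSzz   [S → m z g]
mzgmzgSzSzSzz => mzgmzgmzgzSzSzz   [S → m z g]
mzgmzgmzgzSzSzz => mzgmzgmzgzmzgzSzz   [S → m z g]
mzgmzgmzgzmzgzSzz => mzgmzgmzgzmzgzmzgzz   [S → m z g]

S=>SSz=>mzgSz=>mzgSSzz=>mzgSSzSzz=>mzgSSzSzSzz=>mzgmzgSzSzSzz=>mzgmzgmzgzSzSzz=>mzgmzgmzgzmzgzSzz=>mzgmzgmzgzmzgzmzgzz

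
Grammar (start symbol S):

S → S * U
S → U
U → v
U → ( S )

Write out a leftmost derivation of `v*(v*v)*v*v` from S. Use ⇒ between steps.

S ⇒ S*U   [S → S * U]
S*U ⇒ S*U*U   [S → S * U]
S*U*U ⇒ S*U*U*U   [S → S * U]
S*U*U*U ⇒ U*U*U*U   [S → U]
U*U*U*U ⇒ v*U*U*U   [U → v]
v*U*U*U ⇒ v*(S)*U*U   [U → ( S )]
v*(S)*U*U ⇒ v*(S*U)*U*U   [S → S * U]
v*(S*U)*U*U ⇒ v*(U*U)*U*U   [S → U]
v*(U*U)*U*U ⇒ v*(v*U)*U*U   [U → v]
v*(v*U)*U*U ⇒ v*(v*v)*U*U   [U → v]
v*(v*v)*U*U ⇒ v*(v*v)*v*U   [U → v]
v*(v*v)*v*U ⇒ v*(v*v)*v*v   [U → v]

S ⇒ S*U ⇒ S*U*U ⇒ S*U*U*U ⇒ U*U*U*U ⇒ v*U*U*U ⇒ v*(S)*U*U ⇒ v*(S*U)*U*U ⇒ v*(U*U)*U*U ⇒ v*(v*U)*U*U ⇒ v*(v*v)*U*U ⇒ v*(v*v)*v*U ⇒ v*(v*v)*v*v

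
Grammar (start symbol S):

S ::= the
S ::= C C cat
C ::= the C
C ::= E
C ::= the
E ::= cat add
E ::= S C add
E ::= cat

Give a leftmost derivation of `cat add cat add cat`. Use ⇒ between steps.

S ⇒ C C cat ⇒ E C cat ⇒ cat add C cat ⇒ cat add E cat ⇒ cat add cat add cat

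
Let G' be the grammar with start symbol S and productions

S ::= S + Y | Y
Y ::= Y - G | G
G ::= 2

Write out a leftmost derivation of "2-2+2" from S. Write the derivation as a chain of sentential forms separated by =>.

S => S+Y => Y+Y => Y-G+Y => G-G+Y => 2-G+Y => 2-2+Y => 2-2+G => 2-2+2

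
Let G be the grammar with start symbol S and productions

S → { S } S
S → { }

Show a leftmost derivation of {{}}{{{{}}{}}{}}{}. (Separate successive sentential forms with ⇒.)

S⇒{S}S⇒{{}}S⇒{{}}{S}S⇒{{}}{{S}S}S⇒{{}}{{{S}S}S}S⇒{{}}{{{{}}S}S}S⇒{{}}{{{{}}{}}S}S⇒{{}}{{{{}}{}}{}}S⇒{{}}{{{{}}{}}{}}{}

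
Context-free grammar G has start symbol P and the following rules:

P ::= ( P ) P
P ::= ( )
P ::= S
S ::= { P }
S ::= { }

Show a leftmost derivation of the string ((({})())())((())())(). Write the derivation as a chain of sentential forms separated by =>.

P => (P)P => ((P)P)P => (((P)P)P)P => (((S)P)P)P => ((({})P)P)P => ((({})())P)P => ((({})())())P => ((({})())())(P)P => ((({})())())((P)P)P => ((({})())())((())P)P => ((({})())())((())())P => ((({})())())((())())()

P => (P)P   [P ::= ( P ) P]
(P)P => ((P)P)P   [P ::= ( P ) P]
((P)P)P => (((P)P)P)P   [P ::= ( P ) P]
(((P)P)P)P => (((S)P)P)P   [P ::= S]
(((S)P)P)P => ((({})P)P)P   [S ::= { }]
((({})P)P)P => ((({})())P)P   [P ::= ( )]
((({})())P)P => ((({})())())P   [P ::= ( )]
((({})())())P => ((({})())())(P)P   [P ::= ( P ) P]
((({})())())(P)P => ((({})())())((P)P)P   [P ::= ( P ) P]
((({})())())((P)P)P => ((({})())())((())P)P   [P ::= ( )]
((({})())())((())P)P => ((({})())())((())())P   [P ::= ( )]
((({})())())((())())P => ((({})())())((())())()   [P ::= ( )]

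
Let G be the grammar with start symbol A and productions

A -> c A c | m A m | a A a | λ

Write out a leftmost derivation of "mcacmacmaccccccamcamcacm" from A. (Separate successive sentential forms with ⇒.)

A ⇒ mAm ⇒ mcAcm ⇒ mcaAacm ⇒ mcacAcacm ⇒ mcacmAmcacm ⇒ mcacmaAamcacm ⇒ mcacmacAcamcacm ⇒ mcacmacmAmcamcacm ⇒ mcacmacmaAamcamcacm ⇒ mcacmacmacAcamcamcacm ⇒ mcacmacmaccAccamcamcacm ⇒ mcacmacmacccAcccamcamcacm ⇒ mcacmacmaccccccamcamcacm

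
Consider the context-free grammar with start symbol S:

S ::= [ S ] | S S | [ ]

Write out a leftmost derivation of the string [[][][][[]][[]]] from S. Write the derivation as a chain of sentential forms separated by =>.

S => [S] => [SS] => [SSS] => [[]SS] => [[]SSS] => [[][]SS] => [[][]SSS] => [[][][]SS] => [[][][][S]S] => [[][][][[]]S] => [[][][][[]][S]] => [[][][][[]][[]]]

S => [S]   [S ::= [ S ]]
[S] => [SS]   [S ::= S S]
[SS] => [SSS]   [S ::= S S]
[SSS] => [[]SS]   [S ::= [ ]]
[[]SS] => [[]SSS]   [S ::= S S]
[[]SSS] => [[][]SS]   [S ::= [ ]]
[[][]SS] => [[][]SSS]   [S ::= S S]
[[][]SSS] => [[][][]SS]   [S ::= [ ]]
[[][][]SS] => [[][][][S]S]   [S ::= [ S ]]
[[][][][S]S] => [[][][][[]]S]   [S ::= [ ]]
[[][][][[]]S] => [[][][][[]][S]]   [S ::= [ S ]]
[[][][][[]][S]] => [[][][][[]][[]]]   [S ::= [ ]]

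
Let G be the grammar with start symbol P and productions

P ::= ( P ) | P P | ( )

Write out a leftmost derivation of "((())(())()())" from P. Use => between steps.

P => (P)   [P ::= ( P )]
(P) => (PP)   [P ::= P P]
(PP) => ((P)P)   [P ::= ( P )]
((P)P) => ((())P)   [P ::= ( )]
((())P) => ((())PP)   [P ::= P P]
((())PP) => ((())PPP)   [P ::= P P]
((())PPP) => ((())(P)PP)   [P ::= ( P )]
((())(P)PP) => ((())(())PP)   [P ::= ( )]
((())(())PP) => ((())(())()P)   [P ::= ( )]
((())(())()P) => ((())(())()())   [P ::= ( )]

P => (P) => (PP) => ((P)P) => ((())P) => ((())PP) => ((())PPP) => ((())(P)PP) => ((())(())PP) => ((())(())()P) => ((())(())()())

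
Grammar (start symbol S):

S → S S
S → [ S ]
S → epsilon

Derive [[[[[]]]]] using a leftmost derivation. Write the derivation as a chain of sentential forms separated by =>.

S => [S] => [[S]] => [[[S]]] => [[[[S]]]] => [[[[[S]]]]] => [[[[[]]]]]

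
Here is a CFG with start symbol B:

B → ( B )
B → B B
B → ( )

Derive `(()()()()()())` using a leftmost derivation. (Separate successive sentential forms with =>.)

B=>(B)=>(BB)=>(BBB)=>(BBBB)=>(BBBBB)=>(BBBBBB)=>(()BBBBB)=>(()()BBBB)=>(()()()BBB)=>(()()()()BB)=>(()()()()()B)=>(()()()()()())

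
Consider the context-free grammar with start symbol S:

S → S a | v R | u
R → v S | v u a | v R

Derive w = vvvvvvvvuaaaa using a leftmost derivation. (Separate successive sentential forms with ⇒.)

S ⇒ Sa ⇒ Saa ⇒ Saaa ⇒ vRaaa ⇒ vvRaaa ⇒ vvvRaaa ⇒ vvvvSaaa ⇒ vvvvvRaaa ⇒ vvvvvvRaaa ⇒ vvvvvvvRaaa ⇒ vvvvvvvvuaaaa

S ⇒ Sa   [S → S a]
Sa ⇒ Saa   [S → S a]
Saa ⇒ Saaa   [S → S a]
Saaa ⇒ vRaaa   [S → v R]
vRaaa ⇒ vvRaaa   [R → v R]
vvRaaa ⇒ vvvRaaa   [R → v R]
vvvRaaa ⇒ vvvvSaaa   [R → v S]
vvvvSaaa ⇒ vvvvvRaaa   [S → v R]
vvvvvRaaa ⇒ vvvvvvRaaa   [R → v R]
vvvvvvRaaa ⇒ vvvvvvvRaaa   [R → v R]
vvvvvvvRaaa ⇒ vvvvvvvvuaaaa   [R → v u a]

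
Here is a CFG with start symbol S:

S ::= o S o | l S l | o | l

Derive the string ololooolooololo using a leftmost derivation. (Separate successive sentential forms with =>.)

S => oSo => olSlo => oloSolo => ololSlolo => ololoSololo => ololooSoololo => ololoooSooololo => ololooolooololo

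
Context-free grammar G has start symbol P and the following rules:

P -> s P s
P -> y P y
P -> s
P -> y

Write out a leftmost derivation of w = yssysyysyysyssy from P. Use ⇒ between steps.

P⇒yPy⇒ysPsy⇒yssPssy⇒yssyPyssy⇒yssysPsyssy⇒yssysyPysyssy⇒yssysyyPyysyssy⇒yssysyysyysyssy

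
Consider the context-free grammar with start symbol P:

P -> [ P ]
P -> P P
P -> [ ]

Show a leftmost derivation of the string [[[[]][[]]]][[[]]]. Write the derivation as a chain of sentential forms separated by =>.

P => PP   [P -> P P]
PP => [P]P   [P -> [ P ]]
[P]P => [[P]]P   [P -> [ P ]]
[[P]]P => [[PP]]P   [P -> P P]
[[PP]]P => [[[P]P]]P   [P -> [ P ]]
[[[P]P]]P => [[[[]]P]]P   [P -> [ ]]
[[[[]]P]]P => [[[[]][P]]]P   [P -> [ P ]]
[[[[]][P]]]P => [[[[]][[]]]]P   [P -> [ ]]
[[[[]][[]]]]P => [[[[]][[]]]][P]   [P -> [ P ]]
[[[[]][[]]]][P] => [[[[]][[]]]][[P]]   [P -> [ P ]]
[[[[]][[]]]][[P]] => [[[[]][[]]]][[[]]]   [P -> [ ]]

P => PP => [P]P => [[P]]P => [[PP]]P => [[[P]P]]P => [[[[]]P]]P => [[[[]][P]]]P => [[[[]][[]]]]P => [[[[]][[]]]][P] => [[[[]][[]]]][[P]] => [[[[]][[]]]][[[]]]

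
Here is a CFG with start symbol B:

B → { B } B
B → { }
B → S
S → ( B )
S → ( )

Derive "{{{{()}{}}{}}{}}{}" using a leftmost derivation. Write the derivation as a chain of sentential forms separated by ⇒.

B⇒{B}B⇒{{B}B}B⇒{{{B}B}B}B⇒{{{{B}B}B}B}B⇒{{{{S}B}B}B}B⇒{{{{()}B}B}B}B⇒{{{{()}{}}B}B}B⇒{{{{()}{}}{}}B}B⇒{{{{()}{}}{}}{}}B⇒{{{{()}{}}{}}{}}{}

B ⇒ {B}B   [B → { B } B]
{B}B ⇒ {{B}B}B   [B → { B } B]
{{B}B}B ⇒ {{{B}B}B}B   [B → { B } B]
{{{B}B}B}B ⇒ {{{{B}B}B}B}B   [B → { B } B]
{{{{B}B}B}B}B ⇒ {{{{S}B}B}B}B   [B → S]
{{{{S}B}B}B}B ⇒ {{{{()}B}B}B}B   [S → ( )]
{{{{()}B}B}B}B ⇒ {{{{()}{}}B}B}B   [B → { }]
{{{{()}{}}B}B}B ⇒ {{{{()}{}}{}}B}B   [B → { }]
{{{{()}{}}{}}B}B ⇒ {{{{()}{}}{}}{}}B   [B → { }]
{{{{()}{}}{}}{}}B ⇒ {{{{()}{}}{}}{}}{}   [B → { }]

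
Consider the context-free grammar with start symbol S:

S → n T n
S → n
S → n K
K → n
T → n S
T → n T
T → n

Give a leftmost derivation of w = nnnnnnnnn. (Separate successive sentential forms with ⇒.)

S ⇒ nTn ⇒ nnTn ⇒ nnnTn ⇒ nnnnTn ⇒ nnnnnTn ⇒ nnnnnnSn ⇒ nnnnnnnKn ⇒ nnnnnnnnn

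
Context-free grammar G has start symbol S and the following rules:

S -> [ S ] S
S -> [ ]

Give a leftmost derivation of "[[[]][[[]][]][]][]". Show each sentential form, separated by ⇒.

S ⇒ [S]S ⇒ [[S]S]S ⇒ [[[]]S]S ⇒ [[[]][S]S]S ⇒ [[[]][[S]S]S]S ⇒ [[[]][[[]]S]S]S ⇒ [[[]][[[]][]]S]S ⇒ [[[]][[[]][]][]]S ⇒ [[[]][[[]][]][]][]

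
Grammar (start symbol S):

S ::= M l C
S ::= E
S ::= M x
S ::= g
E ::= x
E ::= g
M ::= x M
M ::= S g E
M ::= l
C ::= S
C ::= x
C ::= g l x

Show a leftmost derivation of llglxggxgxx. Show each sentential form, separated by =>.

S => Mx   [S ::= M x]
Mx => SgEx   [M ::= S g E]
SgEx => MxgEx   [S ::= M x]
MxgEx => SgExgEx   [M ::= S g E]
SgExgEx => MlCgExgEx   [S ::= M l C]
MlCgExgEx => llCgExgEx   [M ::= l]
llCgExgEx => llglxgExgEx   [C ::= g l x]
llglxgExgEx => llglxggxgEx   [E ::= g]
llglxggxgEx => llglxggxgxx   [E ::= x]

S=>Mx=>SgEx=>MxgEx=>SgExgEx=>MlCgExgEx=>llCgExgEx=>llglxgExgEx=>llglxggxgEx=>llglxggxgxx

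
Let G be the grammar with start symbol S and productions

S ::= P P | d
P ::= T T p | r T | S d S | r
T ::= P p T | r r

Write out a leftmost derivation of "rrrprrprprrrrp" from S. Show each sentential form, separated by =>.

S => PP => TTpP => rrTpP => rrPpTpP => rrrpTpP => rrrprrpP => rrrprrpTTp => rrrprrpPpTTp => rrrprrprpTTp => rrrprrprprrTp => rrrprrprprrrrp

S => PP   [S ::= P P]
PP => TTpP   [P ::= T T p]
TTpP => rrTpP   [T ::= r r]
rrTpP => rrPpTpP   [T ::= P p T]
rrPpTpP => rrrpTpP   [P ::= r]
rrrpTpP => rrrprrpP   [T ::= r r]
rrrprrpP => rrrprrpTTp   [P ::= T T p]
rrrprrpTTp => rrrprrpPpTTp   [T ::= P p T]
rrrprrpPpTTp => rrrprrprpTTp   [P ::= r]
rrrprrprpTTp => rrrprrprprrTp   [T ::= r r]
rrrprrprprrTp => rrrprrprprrrrp   [T ::= r r]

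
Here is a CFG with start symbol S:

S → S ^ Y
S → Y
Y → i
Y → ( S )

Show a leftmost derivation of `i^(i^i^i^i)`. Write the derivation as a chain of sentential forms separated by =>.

S => S^Y   [S → S ^ Y]
S^Y => Y^Y   [S → Y]
Y^Y => i^Y   [Y → i]
i^Y => i^(S)   [Y → ( S )]
i^(S) => i^(S^Y)   [S → S ^ Y]
i^(S^Y) => i^(S^Y^Y)   [S → S ^ Y]
i^(S^Y^Y) => i^(S^Y^Y^Y)   [S → S ^ Y]
i^(S^Y^Y^Y) => i^(Y^Y^Y^Y)   [S → Y]
i^(Y^Y^Y^Y) => i^(i^Y^Y^Y)   [Y → i]
i^(i^Y^Y^Y) => i^(i^i^Y^Y)   [Y → i]
i^(i^i^Y^Y) => i^(i^i^i^Y)   [Y → i]
i^(i^i^i^Y) => i^(i^i^i^i)   [Y → i]

S=>S^Y=>Y^Y=>i^Y=>i^(S)=>i^(S^Y)=>i^(S^Y^Y)=>i^(S^Y^Y^Y)=>i^(Y^Y^Y^Y)=>i^(i^Y^Y^Y)=>i^(i^i^Y^Y)=>i^(i^i^i^Y)=>i^(i^i^i^i)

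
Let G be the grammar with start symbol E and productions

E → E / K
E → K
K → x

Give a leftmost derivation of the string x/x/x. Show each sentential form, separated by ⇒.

E ⇒ E/K ⇒ E/K/K ⇒ K/K/K ⇒ x/K/K ⇒ x/x/K ⇒ x/x/x

E ⇒ E/K   [E → E / K]
E/K ⇒ E/K/K   [E → E / K]
E/K/K ⇒ K/K/K   [E → K]
K/K/K ⇒ x/K/K   [K → x]
x/K/K ⇒ x/x/K   [K → x]
x/x/K ⇒ x/x/x   [K → x]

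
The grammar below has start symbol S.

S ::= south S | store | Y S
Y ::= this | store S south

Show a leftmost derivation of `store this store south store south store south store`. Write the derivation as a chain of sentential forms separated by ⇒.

S ⇒ Y S ⇒ store S south S ⇒ store Y S south S ⇒ store this S south S ⇒ store this Y S south S ⇒ store this store S south S south S ⇒ store this store south S south S south S ⇒ store this store south store south S south S ⇒ store this store south store south store south S ⇒ store this store south store south store south store

S ⇒ Y S   [S ::= Y S]
Y S ⇒ store S south S   [Y ::= store S south]
store S south S ⇒ store Y S south S   [S ::= Y S]
store Y S south S ⇒ store this S south S   [Y ::= this]
store this S south S ⇒ store this Y S south S   [S ::= Y S]
store this Y S south S ⇒ store this store S south S south S   [Y ::= store S south]
store this store S south S south S ⇒ store this store south S south S south S   [S ::= south S]
store this store south S south S south S ⇒ store this store south store south S south S   [S ::= store]
store this store south store south S south S ⇒ store this store south store south store south S   [S ::= store]
store this store south store south store south S ⇒ store this store south store south store south store   [S ::= store]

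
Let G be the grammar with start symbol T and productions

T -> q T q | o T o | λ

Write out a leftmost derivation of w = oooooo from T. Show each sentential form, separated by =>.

T => oTo => ooToo => oooTooo => oooooo

T => oTo   [T -> o T o]
oTo => ooToo   [T -> o T o]
ooToo => oooTooo   [T -> o T o]
oooTooo => oooooo   [T -> λ]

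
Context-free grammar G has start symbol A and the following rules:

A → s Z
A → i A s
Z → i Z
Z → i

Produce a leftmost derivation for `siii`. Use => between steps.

A => sZ => siZ => siiZ => siii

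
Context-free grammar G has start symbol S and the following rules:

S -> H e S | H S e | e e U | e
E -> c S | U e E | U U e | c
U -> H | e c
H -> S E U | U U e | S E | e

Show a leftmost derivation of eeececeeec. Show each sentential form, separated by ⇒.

S ⇒ eeU ⇒ eeH ⇒ eeSE ⇒ eeHSeE ⇒ eeUUeSeE ⇒ eeHUeSeE ⇒ eeSEUeSeE ⇒ eeeEUeSeE ⇒ eeecUeSeE ⇒ eeececeSeE ⇒ eeececeeeE ⇒ eeececeeec

S ⇒ eeU   [S -> e e U]
eeU ⇒ eeH   [U -> H]
eeH ⇒ eeSE   [H -> S E]
eeSE ⇒ eeHSeE   [S -> H S e]
eeHSeE ⇒ eeUUeSeE   [H -> U U e]
eeUUeSeE ⇒ eeHUeSeE   [U -> H]
eeHUeSeE ⇒ eeSEUeSeE   [H -> S E]
eeSEUeSeE ⇒ eeeEUeSeE   [S -> e]
eeeEUeSeE ⇒ eeecUeSeE   [E -> c]
eeecUeSeE ⇒ eeececeSeE   [U -> e c]
eeececeSeE ⇒ eeececeeeE   [S -> e]
eeececeeeE ⇒ eeececeeec   [E -> c]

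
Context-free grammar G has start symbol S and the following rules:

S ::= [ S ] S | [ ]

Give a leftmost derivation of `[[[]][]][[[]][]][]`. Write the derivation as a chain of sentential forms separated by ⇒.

S ⇒ [S]S   [S ::= [ S ] S]
[S]S ⇒ [[S]S]S   [S ::= [ S ] S]
[[S]S]S ⇒ [[[]]S]S   [S ::= [ ]]
[[[]]S]S ⇒ [[[]][]]S   [S ::= [ ]]
[[[]][]]S ⇒ [[[]][]][S]S   [S ::= [ S ] S]
[[[]][]][S]S ⇒ [[[]][]][[S]S]S   [S ::= [ S ] S]
[[[]][]][[S]S]S ⇒ [[[]][]][[[]]S]S   [S ::= [ ]]
[[[]][]][[[]]S]S ⇒ [[[]][]][[[]][]]S   [S ::= [ ]]
[[[]][]][[[]][]]S ⇒ [[[]][]][[[]][]][]   [S ::= [ ]]

S⇒[S]S⇒[[S]S]S⇒[[[]]S]S⇒[[[]][]]S⇒[[[]][]][S]S⇒[[[]][]][[S]S]S⇒[[[]][]][[[]]S]S⇒[[[]][]][[[]][]]S⇒[[[]][]][[[]][]][]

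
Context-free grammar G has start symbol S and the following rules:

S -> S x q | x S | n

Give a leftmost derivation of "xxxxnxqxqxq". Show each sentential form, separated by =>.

S => Sxq   [S -> S x q]
Sxq => xSxq   [S -> x S]
xSxq => xxSxq   [S -> x S]
xxSxq => xxxSxq   [S -> x S]
xxxSxq => xxxSxqxq   [S -> S x q]
xxxSxqxq => xxxSxqxqxq   [S -> S x q]
xxxSxqxqxq => xxxxSxqxqxq   [S -> x S]
xxxxSxqxqxq => xxxxnxqxqxq   [S -> n]

S=>Sxq=>xSxq=>xxSxq=>xxxSxq=>xxxSxqxq=>xxxSxqxqxq=>xxxxSxqxqxq=>xxxxnxqxqxq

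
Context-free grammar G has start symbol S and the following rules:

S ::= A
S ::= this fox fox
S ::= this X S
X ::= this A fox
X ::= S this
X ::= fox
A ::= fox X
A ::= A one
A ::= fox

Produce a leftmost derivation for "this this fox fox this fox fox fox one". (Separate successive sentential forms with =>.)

S => this X S => this this A fox S => this this fox fox S => this this fox fox this X S => this this fox fox this fox S => this this fox fox this fox A => this this fox fox this fox A one => this this fox fox this fox fox X one => this this fox fox this fox fox fox one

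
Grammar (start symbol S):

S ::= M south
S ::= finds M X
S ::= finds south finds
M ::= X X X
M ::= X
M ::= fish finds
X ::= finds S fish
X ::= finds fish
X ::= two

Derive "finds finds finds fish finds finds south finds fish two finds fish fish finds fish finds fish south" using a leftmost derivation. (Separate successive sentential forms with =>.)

S => M south => X X X south => finds S fish X X south => finds finds M X fish X X south => finds finds X X X X fish X X south => finds finds finds fish X X X fish X X south => finds finds finds fish finds S fish X X fish X X south => finds finds finds fish finds finds south finds fish X X fish X X south => finds finds finds fish finds finds south finds fish two X fish X X south => finds finds finds fish finds finds south finds fish two finds fish fish X X south => finds finds finds fish finds finds south finds fish two finds fish fish finds fish X south => finds finds finds fish finds finds south finds fish two finds fish fish finds fish finds fish south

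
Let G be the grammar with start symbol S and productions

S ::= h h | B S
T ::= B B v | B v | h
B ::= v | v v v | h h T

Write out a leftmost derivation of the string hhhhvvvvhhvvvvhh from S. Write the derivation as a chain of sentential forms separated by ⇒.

S ⇒ BS   [S ::= B S]
BS ⇒ hhTS   [B ::= h h T]
hhTS ⇒ hhBBvS   [T ::= B B v]
hhBBvS ⇒ hhhhTBvS   [B ::= h h T]
hhhhTBvS ⇒ hhhhBvBvS   [T ::= B v]
hhhhBvBvS ⇒ hhhhvvvvBvS   [B ::= v v v]
hhhhvvvvBvS ⇒ hhhhvvvvhhTvS   [B ::= h h T]
hhhhvvvvhhTvS ⇒ hhhhvvvvhhBvvS   [T ::= B v]
hhhhvvvvhhBvvS ⇒ hhhhvvvvhhvvvS   [B ::= v]
hhhhvvvvhhvvvS ⇒ hhhhvvvvhhvvvBS   [S ::= B S]
hhhhvvvvhhvvvBS ⇒ hhhhvvvvhhvvvvS   [B ::= v]
hhhhvvvvhhvvvvS ⇒ hhhhvvvvhhvvvvhh   [S ::= h h]

S⇒BS⇒hhTS⇒hhBBvS⇒hhhhTBvS⇒hhhhBvBvS⇒hhhhvvvvBvS⇒hhhhvvvvhhTvS⇒hhhhvvvvhhBvvS⇒hhhhvvvvhhvvvS⇒hhhhvvvvhhvvvBS⇒hhhhvvvvhhvvvvS⇒hhhhvvvvhhvvvvhh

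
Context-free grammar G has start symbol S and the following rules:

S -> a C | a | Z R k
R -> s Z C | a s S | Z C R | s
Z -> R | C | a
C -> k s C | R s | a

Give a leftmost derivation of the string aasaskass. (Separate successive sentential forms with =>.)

S => aC => aRs => aZCRs => aRCRs => aasSCRs => aasZRkCRs => aasaRkCRs => aasaskCRs => aasaskaRs => aasaskass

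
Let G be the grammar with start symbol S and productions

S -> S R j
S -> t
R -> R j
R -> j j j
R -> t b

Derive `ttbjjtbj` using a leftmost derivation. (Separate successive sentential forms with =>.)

S=>SRj=>SRjRj=>tRjRj=>tRjjRj=>ttbjjRj=>ttbjjtbj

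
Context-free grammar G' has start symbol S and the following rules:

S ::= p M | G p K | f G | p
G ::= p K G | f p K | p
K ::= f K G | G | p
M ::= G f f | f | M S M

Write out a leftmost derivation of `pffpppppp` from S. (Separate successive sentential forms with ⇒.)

S⇒GpK⇒pKGpK⇒pfKGGpK⇒pffKGGGpK⇒pffpGGGpK⇒pffppGGpK⇒pffpppGpK⇒pffpppppK⇒pffpppppp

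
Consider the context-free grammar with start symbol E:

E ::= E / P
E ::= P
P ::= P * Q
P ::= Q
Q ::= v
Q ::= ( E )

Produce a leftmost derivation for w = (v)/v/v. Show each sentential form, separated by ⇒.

E ⇒ E/P ⇒ E/P/P ⇒ P/P/P ⇒ Q/P/P ⇒ (E)/P/P ⇒ (P)/P/P ⇒ (Q)/P/P ⇒ (v)/P/P ⇒ (v)/Q/P ⇒ (v)/v/P ⇒ (v)/v/Q ⇒ (v)/v/v

E ⇒ E/P   [E ::= E / P]
E/P ⇒ E/P/P   [E ::= E / P]
E/P/P ⇒ P/P/P   [E ::= P]
P/P/P ⇒ Q/P/P   [P ::= Q]
Q/P/P ⇒ (E)/P/P   [Q ::= ( E )]
(E)/P/P ⇒ (P)/P/P   [E ::= P]
(P)/P/P ⇒ (Q)/P/P   [P ::= Q]
(Q)/P/P ⇒ (v)/P/P   [Q ::= v]
(v)/P/P ⇒ (v)/Q/P   [P ::= Q]
(v)/Q/P ⇒ (v)/v/P   [Q ::= v]
(v)/v/P ⇒ (v)/v/Q   [P ::= Q]
(v)/v/Q ⇒ (v)/v/v   [Q ::= v]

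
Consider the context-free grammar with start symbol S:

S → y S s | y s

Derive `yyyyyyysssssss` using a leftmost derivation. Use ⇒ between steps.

S ⇒ ySs   [S → y S s]
ySs ⇒ yySss   [S → y S s]
yySss ⇒ yyySsss   [S → y S s]
yyySsss ⇒ yyyySssss   [S → y S s]
yyyySssss ⇒ yyyyySsssss   [S → y S s]
yyyyySsssss ⇒ yyyyyySssssss   [S → y S s]
yyyyyySssssss ⇒ yyyyyyysssssss   [S → y s]

S⇒ySs⇒yySss⇒yyySsss⇒yyyySssss⇒yyyyySsssss⇒yyyyyySssssss⇒yyyyyyysssssss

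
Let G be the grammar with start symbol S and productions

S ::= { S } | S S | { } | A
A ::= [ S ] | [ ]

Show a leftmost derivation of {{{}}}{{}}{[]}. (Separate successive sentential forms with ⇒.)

S ⇒ SS   [S ::= S S]
SS ⇒ {S}S   [S ::= { S }]
{S}S ⇒ {{S}}S   [S ::= { S }]
{{S}}S ⇒ {{{}}}S   [S ::= { }]
{{{}}}S ⇒ {{{}}}SS   [S ::= S S]
{{{}}}SS ⇒ {{{}}}{S}S   [S ::= { S }]
{{{}}}{S}S ⇒ {{{}}}{{}}S   [S ::= { }]
{{{}}}{{}}S ⇒ {{{}}}{{}}{S}   [S ::= { S }]
{{{}}}{{}}{S} ⇒ {{{}}}{{}}{A}   [S ::= A]
{{{}}}{{}}{A} ⇒ {{{}}}{{}}{[]}   [A ::= [ ]]

S ⇒ SS ⇒ {S}S ⇒ {{S}}S ⇒ {{{}}}S ⇒ {{{}}}SS ⇒ {{{}}}{S}S ⇒ {{{}}}{{}}S ⇒ {{{}}}{{}}{S} ⇒ {{{}}}{{}}{A} ⇒ {{{}}}{{}}{[]}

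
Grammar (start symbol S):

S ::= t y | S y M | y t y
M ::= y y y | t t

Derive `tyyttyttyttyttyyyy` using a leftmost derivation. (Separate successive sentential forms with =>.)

S => SyM => SyMyM => SyMyMyM => SyMyMyMyM => SyMyMyMyMyM => tyyMyMyMyMyM => tyyttyMyMyMyM => tyyttyttyMyMyM => tyyttyttyttyMyM => tyyttyttyttyttyM => tyyttyttyttyttyyyy

S => SyM   [S ::= S y M]
SyM => SyMyM   [S ::= S y M]
SyMyM => SyMyMyM   [S ::= S y M]
SyMyMyM => SyMyMyMyM   [S ::= S y M]
SyMyMyMyM => SyMyMyMyMyM   [S ::= S y M]
SyMyMyMyMyM => tyyMyMyMyMyM   [S ::= t y]
tyyMyMyMyMyM => tyyttyMyMyMyM   [M ::= t t]
tyyttyMyMyMyM => tyyttyttyMyMyM   [M ::= t t]
tyyttyttyMyMyM => tyyttyttyttyMyM   [M ::= t t]
tyyttyttyttyMyM => tyyttyttyttyttyM   [M ::= t t]
tyyttyttyttyttyM => tyyttyttyttyttyyyy   [M ::= y y y]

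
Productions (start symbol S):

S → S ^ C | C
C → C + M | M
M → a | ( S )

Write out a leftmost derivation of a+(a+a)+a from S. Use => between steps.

S => C => C+M => C+M+M => M+M+M => a+M+M => a+(S)+M => a+(C)+M => a+(C+M)+M => a+(M+M)+M => a+(a+M)+M => a+(a+a)+M => a+(a+a)+a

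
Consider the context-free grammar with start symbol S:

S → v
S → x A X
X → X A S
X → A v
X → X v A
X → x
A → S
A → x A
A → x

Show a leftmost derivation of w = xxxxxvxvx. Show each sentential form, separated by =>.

S=>xAX=>xSX=>xxAXX=>xxxXX=>xxxAvX=>xxxSvX=>xxxxAXvX=>xxxxxAXvX=>xxxxxSXvX=>xxxxxvXvX=>xxxxxvxvX=>xxxxxvxvx

S => xAX   [S → x A X]
xAX => xSX   [A → S]
xSX => xxAXX   [S → x A X]
xxAXX => xxxXX   [A → x]
xxxXX => xxxAvX   [X → A v]
xxxAvX => xxxSvX   [A → S]
xxxSvX => xxxxAXvX   [S → x A X]
xxxxAXvX => xxxxxAXvX   [A → x A]
xxxxxAXvX => xxxxxSXvX   [A → S]
xxxxxSXvX => xxxxxvXvX   [S → v]
xxxxxvXvX => xxxxxvxvX   [X → x]
xxxxxvxvX => xxxxxvxvx   [X → x]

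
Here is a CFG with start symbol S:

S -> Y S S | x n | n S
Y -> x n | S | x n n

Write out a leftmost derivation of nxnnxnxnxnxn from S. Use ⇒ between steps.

S ⇒ YSS ⇒ SSS ⇒ nSSS ⇒ nYSSSS ⇒ nxnnSSSS ⇒ nxnnxnSSS ⇒ nxnnxnxnSS ⇒ nxnnxnxnxnS ⇒ nxnnxnxnxnxn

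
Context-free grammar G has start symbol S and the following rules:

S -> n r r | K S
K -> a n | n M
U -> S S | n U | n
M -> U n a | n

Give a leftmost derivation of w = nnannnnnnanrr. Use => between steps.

S => KS   [S -> K S]
KS => nMS   [K -> n M]
nMS => nnS   [M -> n]
nnS => nnKS   [S -> K S]
nnKS => nnanS   [K -> a n]
nnanS => nnanKS   [S -> K S]
nnanKS => nnannMS   [K -> n M]
nnannMS => nnannUnaS   [M -> U n a]
nnannUnaS => nnannnUnaS   [U -> n U]
nnannnUnaS => nnannnnUnaS   [U -> n U]
nnannnnUnaS => nnannnnnnaS   [U -> n]
nnannnnnnaS => nnannnnnnanrr   [S -> n r r]

S=>KS=>nMS=>nnS=>nnKS=>nnanS=>nnanKS=>nnannMS=>nnannUnaS=>nnannnUnaS=>nnannnnUnaS=>nnannnnnnaS=>nnannnnnnanrr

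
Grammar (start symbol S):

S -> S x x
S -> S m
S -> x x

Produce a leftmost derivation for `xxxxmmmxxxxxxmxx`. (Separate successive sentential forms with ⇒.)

S ⇒ Sxx   [S -> S x x]
Sxx ⇒ Smxx   [S -> S m]
Smxx ⇒ Sxxmxx   [S -> S x x]
Sxxmxx ⇒ Sxxxxmxx   [S -> S x x]
Sxxxxmxx ⇒ Sxxxxxxmxx   [S -> S x x]
Sxxxxxxmxx ⇒ Smxxxxxxmxx   [S -> S m]
Smxxxxxxmxx ⇒ Smmxxxxxxmxx   [S -> S m]
Smmxxxxxxmxx ⇒ Smmmxxxxxxmxx   [S -> S m]
Smmmxxxxxxmxx ⇒ Sxxmmmxxxxxxmxx   [S -> S x x]
Sxxmmmxxxxxxmxx ⇒ xxxxmmmxxxxxxmxx   [S -> x x]

S ⇒ Sxx ⇒ Smxx ⇒ Sxxmxx ⇒ Sxxxxmxx ⇒ Sxxxxxxmxx ⇒ Smxxxxxxmxx ⇒ Smmxxxxxxmxx ⇒ Smmmxxxxxxmxx ⇒ Sxxmmmxxxxxxmxx ⇒ xxxxmmmxxxxxxmxx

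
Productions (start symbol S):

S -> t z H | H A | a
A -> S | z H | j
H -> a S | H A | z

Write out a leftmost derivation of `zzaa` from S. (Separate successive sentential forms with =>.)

S => HA   [S -> H A]
HA => zA   [H -> z]
zA => zzH   [A -> z H]
zzH => zzaS   [H -> a S]
zzaS => zzaa   [S -> a]

S => HA => zA => zzH => zzaS => zzaa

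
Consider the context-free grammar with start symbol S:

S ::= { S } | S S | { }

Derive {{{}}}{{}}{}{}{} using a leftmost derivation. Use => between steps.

S => SS => SSS => SSSS => {S}SSS => {{S}}SSS => {{{}}}SSS => {{{}}}SSSS => {{{}}}{S}SSS => {{{}}}{{}}SSS => {{{}}}{{}}{}SS => {{{}}}{{}}{}{}S => {{{}}}{{}}{}{}{}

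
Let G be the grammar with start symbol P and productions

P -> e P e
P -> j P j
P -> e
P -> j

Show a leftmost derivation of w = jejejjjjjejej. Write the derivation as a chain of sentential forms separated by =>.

P => jPj => jePej => jejPjej => jejePejej => jejejPjejej => jejejjPjjejej => jejejjjjjejej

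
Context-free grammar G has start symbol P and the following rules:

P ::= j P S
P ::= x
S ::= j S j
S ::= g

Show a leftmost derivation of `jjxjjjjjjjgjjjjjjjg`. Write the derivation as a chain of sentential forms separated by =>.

P => jPS   [P ::= j P S]
jPS => jjPSS   [P ::= j P S]
jjPSS => jjxSS   [P ::= x]
jjxSS => jjxjSjS   [S ::= j S j]
jjxjSjS => jjxjjSjjS   [S ::= j S j]
jjxjjSjjS => jjxjjjSjjjS   [S ::= j S j]
jjxjjjSjjjS => jjxjjjjSjjjjS   [S ::= j S j]
jjxjjjjSjjjjS => jjxjjjjjSjjjjjS   [S ::= j S j]
jjxjjjjjSjjjjjS => jjxjjjjjjSjjjjjjS   [S ::= j S j]
jjxjjjjjjSjjjjjjS => jjxjjjjjjjSjjjjjjjS   [S ::= j S j]
jjxjjjjjjjSjjjjjjjS => jjxjjjjjjjgjjjjjjjS   [S ::= g]
jjxjjjjjjjgjjjjjjjS => jjxjjjjjjjgjjjjjjjg   [S ::= g]

P => jPS => jjPSS => jjxSS => jjxjSjS => jjxjjSjjS => jjxjjjSjjjS => jjxjjjjSjjjjS => jjxjjjjjSjjjjjS => jjxjjjjjjSjjjjjjS => jjxjjjjjjjSjjjjjjjS => jjxjjjjjjjgjjjjjjjS => jjxjjjjjjjgjjjjjjjg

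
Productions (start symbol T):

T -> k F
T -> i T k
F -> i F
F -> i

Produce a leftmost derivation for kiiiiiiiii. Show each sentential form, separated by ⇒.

T ⇒ kF   [T -> k F]
kF ⇒ kiF   [F -> i F]
kiF ⇒ kiiF   [F -> i F]
kiiF ⇒ kiiiF   [F -> i F]
kiiiF ⇒ kiiiiF   [F -> i F]
kiiiiF ⇒ kiiiiiF   [F -> i F]
kiiiiiF ⇒ kiiiiiiF   [F -> i F]
kiiiiiiF ⇒ kiiiiiiiF   [F -> i F]
kiiiiiiiF ⇒ kiiiiiiiiF   [F -> i F]
kiiiiiiiiF ⇒ kiiiiiiiii   [F -> i]

T⇒kF⇒kiF⇒kiiF⇒kiiiF⇒kiiiiF⇒kiiiiiF⇒kiiiiiiF⇒kiiiiiiiF⇒kiiiiiiiiF⇒kiiiiiiiii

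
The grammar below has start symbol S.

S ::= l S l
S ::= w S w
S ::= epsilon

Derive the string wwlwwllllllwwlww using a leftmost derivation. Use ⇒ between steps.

S ⇒ wSw ⇒ wwSww ⇒ wwlSlww ⇒ wwlwSwlww ⇒ wwlwwSwwlww ⇒ wwlwwlSlwwlww ⇒ wwlwwllSllwwlww ⇒ wwlwwlllSlllwwlww ⇒ wwlwwllllllwwlww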